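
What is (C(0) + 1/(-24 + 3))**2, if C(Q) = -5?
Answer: 11236/441 ≈ 25.478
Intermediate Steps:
(C(0) + 1/(-24 + 3))**2 = (-5 + 1/(-24 + 3))**2 = (-5 + 1/(-21))**2 = (-5 - 1/21)**2 = (-106/21)**2 = 11236/441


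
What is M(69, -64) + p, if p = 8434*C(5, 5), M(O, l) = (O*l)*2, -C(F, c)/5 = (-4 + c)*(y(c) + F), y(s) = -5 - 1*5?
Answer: 202018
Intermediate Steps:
y(s) = -10 (y(s) = -5 - 5 = -10)
C(F, c) = -5*(-10 + F)*(-4 + c) (C(F, c) = -5*(-4 + c)*(-10 + F) = -5*(-10 + F)*(-4 + c))
M(O, l) = 2*O*l
p = 210850 (p = 8434*(-200 + 20*5 + 50*5 - 5*5*5) = 8434*(-200 + 100 + 250 - 125) = 8434*25 = 210850)
M(69, -64) + p = 2*69*(-64) + 210850 = -8832 + 210850 = 202018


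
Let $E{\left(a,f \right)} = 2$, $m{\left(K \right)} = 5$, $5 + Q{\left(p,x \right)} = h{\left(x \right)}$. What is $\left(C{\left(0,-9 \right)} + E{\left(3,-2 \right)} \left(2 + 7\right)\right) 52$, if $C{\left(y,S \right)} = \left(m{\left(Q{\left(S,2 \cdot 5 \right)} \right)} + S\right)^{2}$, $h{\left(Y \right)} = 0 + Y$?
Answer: $1768$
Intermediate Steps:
$h{\left(Y \right)} = Y$
$Q{\left(p,x \right)} = -5 + x$
$C{\left(y,S \right)} = \left(5 + S\right)^{2}$
$\left(C{\left(0,-9 \right)} + E{\left(3,-2 \right)} \left(2 + 7\right)\right) 52 = \left(\left(5 - 9\right)^{2} + 2 \left(2 + 7\right)\right) 52 = \left(\left(-4\right)^{2} + 2 \cdot 9\right) 52 = \left(16 + 18\right) 52 = 34 \cdot 52 = 1768$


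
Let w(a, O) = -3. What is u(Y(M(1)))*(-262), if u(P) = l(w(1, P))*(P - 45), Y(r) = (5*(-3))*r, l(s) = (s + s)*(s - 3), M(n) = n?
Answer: 565920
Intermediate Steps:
l(s) = 2*s*(-3 + s) (l(s) = (2*s)*(-3 + s) = 2*s*(-3 + s))
Y(r) = -15*r
u(P) = -1620 + 36*P (u(P) = (2*(-3)*(-3 - 3))*(P - 45) = (2*(-3)*(-6))*(-45 + P) = 36*(-45 + P) = -1620 + 36*P)
u(Y(M(1)))*(-262) = (-1620 + 36*(-15*1))*(-262) = (-1620 + 36*(-15))*(-262) = (-1620 - 540)*(-262) = -2160*(-262) = 565920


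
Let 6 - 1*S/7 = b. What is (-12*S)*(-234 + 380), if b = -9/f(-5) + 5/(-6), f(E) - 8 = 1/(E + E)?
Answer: -7724276/79 ≈ -97776.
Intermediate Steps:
f(E) = 8 + 1/(2*E) (f(E) = 8 + 1/(E + E) = 8 + 1/(2*E))
b = -935/474 (b = -9/(8 + (½)/(-5)) + 5/(-6) = -9/(8 + (½)*(-⅕)) + 5*(-⅙) = -9/(8 - ⅒) - ⅚ = -9/79/10 - ⅚ = -9*10/79 - ⅚ = -90/79 - ⅚ = -935/474 ≈ -1.9726)
S = 26453/474 (S = 42 - 7*(-935/474) = 42 + 6545/474 = 26453/474 ≈ 55.808)
(-12*S)*(-234 + 380) = (-12*26453/474)*(-234 + 380) = -52906/79*146 = -7724276/79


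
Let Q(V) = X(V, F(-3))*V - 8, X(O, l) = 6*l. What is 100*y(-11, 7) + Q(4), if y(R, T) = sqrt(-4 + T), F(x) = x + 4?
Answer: 16 + 100*sqrt(3) ≈ 189.21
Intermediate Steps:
F(x) = 4 + x
Q(V) = -8 + 6*V (Q(V) = (6*(4 - 3))*V - 8 = (6*1)*V - 8 = 6*V - 8 = -8 + 6*V)
100*y(-11, 7) + Q(4) = 100*sqrt(-4 + 7) + (-8 + 6*4) = 100*sqrt(3) + (-8 + 24) = 100*sqrt(3) + 16 = 16 + 100*sqrt(3)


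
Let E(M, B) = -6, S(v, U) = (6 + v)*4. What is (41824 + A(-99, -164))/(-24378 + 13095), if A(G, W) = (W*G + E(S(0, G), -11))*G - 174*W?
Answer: 1536410/11283 ≈ 136.17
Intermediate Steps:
S(v, U) = 24 + 4*v
A(G, W) = -174*W + G*(-6 + G*W) (A(G, W) = (W*G - 6)*G - 174*W = (G*W - 6)*G - 174*W = (-6 + G*W)*G - 174*W = G*(-6 + G*W) - 174*W = -174*W + G*(-6 + G*W))
(41824 + A(-99, -164))/(-24378 + 13095) = (41824 + (-174*(-164) - 6*(-99) - 164*(-99)**2))/(-24378 + 13095) = (41824 + (28536 + 594 - 164*9801))/(-11283) = (41824 + (28536 + 594 - 1607364))*(-1/11283) = (41824 - 1578234)*(-1/11283) = -1536410*(-1/11283) = 1536410/11283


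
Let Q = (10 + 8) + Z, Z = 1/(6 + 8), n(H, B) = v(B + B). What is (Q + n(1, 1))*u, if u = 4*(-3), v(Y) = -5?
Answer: -1098/7 ≈ -156.86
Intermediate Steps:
n(H, B) = -5
Z = 1/14 ≈ 0.071429
Q = 253/14 (Q = (10 + 8) + 1/14 = 18 + 1/14 = 253/14 ≈ 18.071)
u = -12
(Q + n(1, 1))*u = (253/14 - 5)*(-12) = (183/14)*(-12) = -1098/7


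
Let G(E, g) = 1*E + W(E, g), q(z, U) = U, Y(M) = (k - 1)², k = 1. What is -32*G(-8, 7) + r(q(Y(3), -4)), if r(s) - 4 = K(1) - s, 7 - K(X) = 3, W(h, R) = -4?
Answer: 396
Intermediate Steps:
Y(M) = 0 (Y(M) = (1 - 1)² = 0² = 0)
K(X) = 4 (K(X) = 7 - 1*3 = 7 - 3 = 4)
r(s) = 8 - s (r(s) = 4 + (4 - s) = 8 - s)
G(E, g) = -4 + E (G(E, g) = 1*E - 4 = E - 4 = -4 + E)
-32*G(-8, 7) + r(q(Y(3), -4)) = -32*(-4 - 8) + (8 - 1*(-4)) = -32*(-12) + (8 + 4) = 384 + 12 = 396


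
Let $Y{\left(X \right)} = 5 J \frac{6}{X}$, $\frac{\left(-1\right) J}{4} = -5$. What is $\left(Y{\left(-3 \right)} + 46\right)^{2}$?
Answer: $23716$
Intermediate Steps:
$J = 20$ ($J = \left(-4\right) \left(-5\right) = 20$)
$Y{\left(X \right)} = \frac{600}{X}$ ($Y{\left(X \right)} = 5 \cdot 20 \frac{6}{X} = 100 \frac{6}{X} = \frac{600}{X}$)
$\left(Y{\left(-3 \right)} + 46\right)^{2} = \left(\frac{600}{-3} + 46\right)^{2} = \left(600 \left(- \frac{1}{3}\right) + 46\right)^{2} = \left(-200 + 46\right)^{2} = \left(-154\right)^{2} = 23716$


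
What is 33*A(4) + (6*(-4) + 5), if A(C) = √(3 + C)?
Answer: -19 + 33*√7 ≈ 68.310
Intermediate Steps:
33*A(4) + (6*(-4) + 5) = 33*√(3 + 4) + (6*(-4) + 5) = 33*√7 + (-24 + 5) = 33*√7 - 19 = -19 + 33*√7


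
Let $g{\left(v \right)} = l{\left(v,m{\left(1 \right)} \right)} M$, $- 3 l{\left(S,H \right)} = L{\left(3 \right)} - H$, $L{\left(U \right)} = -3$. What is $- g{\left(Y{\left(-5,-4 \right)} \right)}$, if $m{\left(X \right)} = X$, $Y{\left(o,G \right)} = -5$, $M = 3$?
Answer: $-4$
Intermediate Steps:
$l{\left(S,H \right)} = 1 + \frac{H}{3}$ ($l{\left(S,H \right)} = - \frac{-3 - H}{3} = 1 + \frac{H}{3}$)
$g{\left(v \right)} = 4$ ($g{\left(v \right)} = \left(1 + \frac{1}{3} \cdot 1\right) 3 = \left(1 + \frac{1}{3}\right) 3 = \frac{4}{3} \cdot 3 = 4$)
$- g{\left(Y{\left(-5,-4 \right)} \right)} = \left(-1\right) 4 = -4$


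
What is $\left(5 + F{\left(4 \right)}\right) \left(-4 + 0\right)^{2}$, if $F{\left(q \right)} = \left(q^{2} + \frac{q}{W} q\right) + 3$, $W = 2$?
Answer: $512$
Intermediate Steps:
$F{\left(q \right)} = 3 + \frac{3 q^{2}}{2}$ ($F{\left(q \right)} = \left(q^{2} + \frac{q}{2} q\right) + 3 = \left(q^{2} + \frac{q^{2}}{2}\right) + 3 = \frac{3 q^{2}}{2} + 3 = 3 + \frac{3 q^{2}}{2}$)
$\left(5 + F{\left(4 \right)}\right) \left(-4 + 0\right)^{2} = \left(5 + \left(3 + \frac{3 \cdot 4^{2}}{2}\right)\right) \left(-4 + 0\right)^{2} = \left(5 + \left(3 + \frac{3}{2} \cdot 16\right)\right) \left(-4\right)^{2} = \left(5 + \left(3 + 24\right)\right) 16 = \left(5 + 27\right) 16 = 32 \cdot 16 = 512$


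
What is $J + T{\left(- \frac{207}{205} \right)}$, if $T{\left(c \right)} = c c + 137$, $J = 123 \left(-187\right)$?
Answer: $- \frac{960816751}{42025} \approx -22863.0$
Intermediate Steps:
$J = -23001$
$T{\left(c \right)} = 137 + c^{2}$ ($T{\left(c \right)} = c^{2} + 137 = 137 + c^{2}$)
$J + T{\left(- \frac{207}{205} \right)} = -23001 + \left(137 + \left(- \frac{207}{205}\right)^{2}\right) = -23001 + \left(137 + \frac{42849}{42025}\right) = -23001 + \frac{5800274}{42025} = - \frac{960816751}{42025}$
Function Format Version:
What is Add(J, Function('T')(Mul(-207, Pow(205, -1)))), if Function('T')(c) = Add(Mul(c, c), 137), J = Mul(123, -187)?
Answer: Rational(-960816751, 42025) ≈ -22863.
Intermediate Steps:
J = -23001
Function('T')(c) = Add(137, Pow(c, 2)) (Function('T')(c) = Add(Pow(c, 2), 137) = Add(137, Pow(c, 2)))
Add(J, Function('T')(Mul(-207, Pow(205, -1)))) = Add(-23001, Add(137, Pow(Mul(-207, Pow(205, -1)), 2))) = Add(-23001, Add(137, Pow(Mul(-207, Rational(1, 205)), 2))) = Add(-23001, Add(137, Pow(Rational(-207, 205), 2))) = Add(-23001, Add(137, Rational(42849, 42025))) = Add(-23001, Rational(5800274, 42025)) = Rational(-960816751, 42025)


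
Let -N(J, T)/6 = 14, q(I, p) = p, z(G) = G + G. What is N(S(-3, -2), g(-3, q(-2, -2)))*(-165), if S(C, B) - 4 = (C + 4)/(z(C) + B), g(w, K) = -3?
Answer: 13860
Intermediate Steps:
z(G) = 2*G
S(C, B) = 4 + (4 + C)/(B + 2*C) (S(C, B) = 4 + (C + 4)/(2*C + B) = 4 + (4 + C)/(B + 2*C))
N(J, T) = -84 (N(J, T) = -6*14 = -84)
N(S(-3, -2), g(-3, q(-2, -2)))*(-165) = -84*(-165) = 13860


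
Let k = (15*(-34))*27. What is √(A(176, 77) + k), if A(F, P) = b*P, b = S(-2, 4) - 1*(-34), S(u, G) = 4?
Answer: 2*I*√2711 ≈ 104.13*I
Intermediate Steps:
k = -13770 (k = -510*27 = -13770)
b = 38 (b = 4 - 1*(-34) = 4 + 34 = 38)
A(F, P) = 38*P
√(A(176, 77) + k) = √(38*77 - 13770) = √(2926 - 13770) = √(-10844) = 2*I*√2711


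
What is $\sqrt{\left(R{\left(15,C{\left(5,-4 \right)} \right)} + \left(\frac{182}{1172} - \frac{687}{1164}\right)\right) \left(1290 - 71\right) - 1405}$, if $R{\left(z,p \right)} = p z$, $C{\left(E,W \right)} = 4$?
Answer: $\frac{\sqrt{230063752398383}}{56842} \approx 266.84$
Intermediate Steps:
$\sqrt{\left(R{\left(15,C{\left(5,-4 \right)} \right)} + \left(\frac{182}{1172} - \frac{687}{1164}\right)\right) \left(1290 - 71\right) - 1405} = \sqrt{\left(4 \cdot 15 + \left(\frac{182}{1172} - \frac{687}{1164}\right)\right) \left(1290 - 71\right) - 1405} = \sqrt{\left(60 + \left(182 \cdot \frac{1}{1172} - \frac{229}{388}\right)\right) 1219 - 1405} = \sqrt{\left(60 + \left(\frac{91}{586} - \frac{229}{388}\right)\right) 1219 - 1405} = \sqrt{\left(60 - \frac{49443}{113684}\right) 1219 - 1405} = \sqrt{\frac{6771597}{113684} \cdot 1219 - 1405} = \sqrt{\frac{8254576743}{113684} - 1405} = \sqrt{\frac{8094850723}{113684}} = \frac{\sqrt{230063752398383}}{56842}$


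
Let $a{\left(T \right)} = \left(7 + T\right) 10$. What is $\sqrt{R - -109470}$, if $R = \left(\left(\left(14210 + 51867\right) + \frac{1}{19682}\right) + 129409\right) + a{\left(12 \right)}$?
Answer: $\frac{3 \sqrt{13134200053754}}{19682} \approx 552.4$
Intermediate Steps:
$a{\left(T \right)} = 70 + 10 T$
$R = \frac{3851295033}{19682}$ ($R = \left(\left(\left(14210 + 51867\right) + \frac{1}{19682}\right) + 129409\right) + \left(70 + 10 \cdot 12\right) = \left(\left(66077 + \frac{1}{19682}\right) + 129409\right) + \left(70 + 120\right) = \left(\frac{1300527515}{19682} + 129409\right) + 190 = \frac{3847555453}{19682} + 190 = \frac{3851295033}{19682} \approx 1.9568 \cdot 10^{5}$)
$\sqrt{R - -109470} = \sqrt{\frac{3851295033}{19682} - -109470} = \sqrt{\frac{3851295033}{19682} + 109470} = \sqrt{\frac{6005883573}{19682}} = \frac{3 \sqrt{13134200053754}}{19682}$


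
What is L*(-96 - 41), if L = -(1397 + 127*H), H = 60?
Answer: 1235329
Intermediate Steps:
L = -9017 (L = -127/(1/(60 + 11)) = -127/(1/71) = -127/1/71 = -127*71 = -9017)
L*(-96 - 41) = -9017*(-96 - 41) = -9017*(-137) = 1235329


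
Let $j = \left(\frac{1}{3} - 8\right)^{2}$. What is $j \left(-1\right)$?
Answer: $- \frac{529}{9} \approx -58.778$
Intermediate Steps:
$j = \frac{529}{9}$ ($j = \left(\frac{1}{3} - 8\right)^{2} = \left(- \frac{23}{3}\right)^{2} = \frac{529}{9} \approx 58.778$)
$j \left(-1\right) = \frac{529}{9} \left(-1\right) = - \frac{529}{9}$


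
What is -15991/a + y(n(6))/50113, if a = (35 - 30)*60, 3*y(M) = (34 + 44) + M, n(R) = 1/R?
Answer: -343435357/6443100 ≈ -53.303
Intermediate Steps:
y(M) = 26 + M/3 (y(M) = ((34 + 44) + M)/3 = (78 + M)/3 = 26 + M/3)
a = 300 (a = 5*60 = 300)
-15991/a + y(n(6))/50113 = -15991/300 + (26 + (1/3)/6)/50113 = -15991*1/300 + (26 + (1/3)*(1/6))*(1/50113) = -15991/300 + (26 + 1/18)*(1/50113) = -15991/300 + (469/18)*(1/50113) = -15991/300 + 67/128862 = -343435357/6443100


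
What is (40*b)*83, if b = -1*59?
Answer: -195880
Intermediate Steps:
b = -59
(40*b)*83 = (40*(-59))*83 = -2360*83 = -195880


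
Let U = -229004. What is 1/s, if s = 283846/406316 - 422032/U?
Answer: 11630998658/29560027937 ≈ 0.39347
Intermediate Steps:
s = 29560027937/11630998658 (s = 283846/406316 - 422032/(-229004) = 283846*(1/406316) - 422032*(-1/229004) = 141923/203158 + 105508/57251 = 29560027937/11630998658 ≈ 2.5415)
1/s = 1/(29560027937/11630998658) = 11630998658/29560027937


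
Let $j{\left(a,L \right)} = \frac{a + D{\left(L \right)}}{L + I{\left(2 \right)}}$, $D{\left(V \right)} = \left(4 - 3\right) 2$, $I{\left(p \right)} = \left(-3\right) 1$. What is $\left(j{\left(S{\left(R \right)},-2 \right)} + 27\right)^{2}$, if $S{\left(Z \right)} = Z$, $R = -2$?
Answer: $729$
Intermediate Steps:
$I{\left(p \right)} = -3$
$D{\left(V \right)} = 2$ ($D{\left(V \right)} = 1 \cdot 2 = 2$)
$j{\left(a,L \right)} = \frac{2 + a}{-3 + L}$ ($j{\left(a,L \right)} = \frac{a + 2}{L - 3} = \frac{2 + a}{-3 + L}$)
$\left(j{\left(S{\left(R \right)},-2 \right)} + 27\right)^{2} = \left(\frac{2 - 2}{-3 - 2} + 27\right)^{2} = \left(\frac{1}{-5} \cdot 0 + 27\right)^{2} = \left(\left(- \frac{1}{5}\right) 0 + 27\right)^{2} = \left(0 + 27\right)^{2} = 27^{2} = 729$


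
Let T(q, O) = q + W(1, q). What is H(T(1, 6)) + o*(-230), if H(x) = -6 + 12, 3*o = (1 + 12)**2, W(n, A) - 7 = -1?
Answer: -38852/3 ≈ -12951.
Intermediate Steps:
W(n, A) = 6 (W(n, A) = 7 - 1 = 6)
o = 169/3 (o = (1 + 12)**2/3 = (1/3)*13**2 = (1/3)*169 = 169/3 ≈ 56.333)
T(q, O) = 6 + q (T(q, O) = q + 6 = 6 + q)
H(x) = 6
H(T(1, 6)) + o*(-230) = 6 + (169/3)*(-230) = 6 - 38870/3 = -38852/3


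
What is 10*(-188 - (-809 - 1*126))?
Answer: 7470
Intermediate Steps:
10*(-188 - (-809 - 1*126)) = 10*(-188 - (-809 - 126)) = 10*(-188 - 1*(-935)) = 10*(-188 + 935) = 10*747 = 7470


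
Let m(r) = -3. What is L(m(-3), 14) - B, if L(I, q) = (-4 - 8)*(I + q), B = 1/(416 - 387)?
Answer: -3829/29 ≈ -132.03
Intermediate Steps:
B = 1/29 ≈ 0.034483
L(I, q) = -12*I - 12*q (L(I, q) = -12*(I + q) = -12*I - 12*q)
L(m(-3), 14) - B = (-12*(-3) - 12*14) - 1*1/29 = (36 - 168) - 1/29 = -132 - 1/29 = -3829/29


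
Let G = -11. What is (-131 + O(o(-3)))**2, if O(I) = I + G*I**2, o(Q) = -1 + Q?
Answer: 96721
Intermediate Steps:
O(I) = I - 11*I**2
(-131 + O(o(-3)))**2 = (-131 + (-1 - 3)*(1 - 11*(-1 - 3)))**2 = (-131 - 4*(1 - 11*(-4)))**2 = (-131 - 4*(1 + 44))**2 = (-131 - 4*45)**2 = (-131 - 180)**2 = (-311)**2 = 96721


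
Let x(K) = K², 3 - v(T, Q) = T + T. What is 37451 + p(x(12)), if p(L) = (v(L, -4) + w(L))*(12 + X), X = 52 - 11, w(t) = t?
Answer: 29978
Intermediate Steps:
v(T, Q) = 3 - 2*T (v(T, Q) = 3 - (T + T) = 3 - 2*T)
X = 41
p(L) = 159 - 53*L (p(L) = ((3 - 2*L) + L)*(12 + 41) = (3 - L)*53 = 159 - 53*L)
37451 + p(x(12)) = 37451 + (159 - 53*12²) = 37451 + (159 - 53*144) = 37451 + (159 - 7632) = 37451 - 7473 = 29978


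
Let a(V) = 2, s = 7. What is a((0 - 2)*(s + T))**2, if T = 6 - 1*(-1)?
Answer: 4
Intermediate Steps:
T = 7 (T = 6 + 1 = 7)
a((0 - 2)*(s + T))**2 = 2**2 = 4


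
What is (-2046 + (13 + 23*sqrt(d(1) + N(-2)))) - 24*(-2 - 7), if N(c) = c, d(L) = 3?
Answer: -1794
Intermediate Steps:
(-2046 + (13 + 23*sqrt(d(1) + N(-2)))) - 24*(-2 - 7) = (-2046 + (13 + 23*sqrt(3 - 2))) - 24*(-2 - 7) = (-2046 + (13 + 23*sqrt(1))) - 24*(-9) = (-2046 + (13 + 23*1)) - 1*(-216) = (-2046 + (13 + 23)) + 216 = (-2046 + 36) + 216 = -2010 + 216 = -1794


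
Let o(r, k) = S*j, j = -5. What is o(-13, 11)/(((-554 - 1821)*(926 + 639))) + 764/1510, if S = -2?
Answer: 56793548/112249625 ≈ 0.50596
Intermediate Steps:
o(r, k) = 10 (o(r, k) = -2*(-5) = 10)
o(-13, 11)/(((-554 - 1821)*(926 + 639))) + 764/1510 = 10/(((-554 - 1821)*(926 + 639))) + 764/1510 = 10/((-2375*1565)) + 764*(1/1510) = 10/(-3716875) + 382/755 = 10*(-1/3716875) + 382/755 = -2/743375 + 382/755 = 56793548/112249625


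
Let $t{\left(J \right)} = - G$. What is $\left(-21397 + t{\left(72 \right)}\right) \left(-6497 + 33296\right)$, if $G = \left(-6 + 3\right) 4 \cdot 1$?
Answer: $-573096615$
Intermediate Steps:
$G = -12$ ($G = \left(-3\right) 4 = -12$)
$t{\left(J \right)} = 12$ ($t{\left(J \right)} = \left(-1\right) \left(-12\right) = 12$)
$\left(-21397 + t{\left(72 \right)}\right) \left(-6497 + 33296\right) = \left(-21397 + 12\right) \left(-6497 + 33296\right) = \left(-21385\right) 26799 = -573096615$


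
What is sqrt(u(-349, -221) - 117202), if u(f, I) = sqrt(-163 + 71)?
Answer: sqrt(-117202 + 2*I*sqrt(23)) ≈ 0.014 + 342.35*I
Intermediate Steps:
u(f, I) = 2*I*sqrt(23) (u(f, I) = sqrt(-92) = 2*I*sqrt(23))
sqrt(u(-349, -221) - 117202) = sqrt(2*I*sqrt(23) - 117202) = sqrt(-117202 + 2*I*sqrt(23))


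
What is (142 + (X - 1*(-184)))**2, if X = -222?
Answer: 10816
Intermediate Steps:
(142 + (X - 1*(-184)))**2 = (142 + (-222 - 1*(-184)))**2 = (142 + (-222 + 184))**2 = (142 - 38)**2 = 104**2 = 10816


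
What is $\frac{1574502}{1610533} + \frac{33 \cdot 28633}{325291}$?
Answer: $\frac{2033946245919}{523891890103} \approx 3.8824$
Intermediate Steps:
$\frac{1574502}{1610533} + \frac{33 \cdot 28633}{325291} = 1574502 \cdot \frac{1}{1610533} + 944889 \cdot \frac{1}{325291} = \frac{1574502}{1610533} + \frac{944889}{325291} = \frac{2033946245919}{523891890103}$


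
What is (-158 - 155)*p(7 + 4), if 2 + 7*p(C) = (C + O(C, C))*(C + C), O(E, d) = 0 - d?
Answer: 626/7 ≈ 89.429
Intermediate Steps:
O(E, d) = -d
p(C) = -2/7 (p(C) = -2/7 + ((C - C)*(C + C))/7 = -2/7 + (0*(2*C))/7 = -2/7 + (⅐)*0 = -2/7 + 0 = -2/7)
(-158 - 155)*p(7 + 4) = (-158 - 155)*(-2/7) = -313*(-2/7) = 626/7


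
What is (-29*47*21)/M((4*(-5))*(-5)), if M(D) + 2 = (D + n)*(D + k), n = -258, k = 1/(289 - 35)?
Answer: 3635121/2006933 ≈ 1.8113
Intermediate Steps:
k = 1/254 ≈ 0.0039370
M(D) = -2 + (-258 + D)*(1/254 + D) (M(D) = -2 + (D - 258)*(D + 1/254) = -2 + (-258 + D)*(1/254 + D))
(-29*47*21)/M((4*(-5))*(-5)) = (-29*47*21)/(-383/127 + ((4*(-5))*(-5))² - 65531*4*(-5)*(-5)/254) = (-1363*21)/(-383/127 + (-20*(-5))² - (-655310)*(-5)/127) = -28623/(-383/127 + 100² - 65531/254*100) = -28623/(-383/127 + 10000 - 3276550/127) = -28623/(-2006933/127) = -28623*(-127/2006933) = 3635121/2006933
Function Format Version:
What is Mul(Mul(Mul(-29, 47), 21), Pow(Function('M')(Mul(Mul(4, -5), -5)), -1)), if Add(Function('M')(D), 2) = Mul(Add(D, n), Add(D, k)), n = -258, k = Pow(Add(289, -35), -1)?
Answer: Rational(3635121, 2006933) ≈ 1.8113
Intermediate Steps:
k = Rational(1, 254) (k = Pow(254, -1) = Rational(1, 254) ≈ 0.0039370)
Function('M')(D) = Add(-2, Mul(Add(-258, D), Add(Rational(1, 254), D))) (Function('M')(D) = Add(-2, Mul(Add(D, -258), Add(D, Rational(1, 254)))) = Add(-2, Mul(Add(-258, D), Add(Rational(1, 254), D))))
Mul(Mul(Mul(-29, 47), 21), Pow(Function('M')(Mul(Mul(4, -5), -5)), -1)) = Mul(Mul(Mul(-29, 47), 21), Pow(Add(Rational(-383, 127), Pow(Mul(Mul(4, -5), -5), 2), Mul(Rational(-65531, 254), Mul(Mul(4, -5), -5))), -1)) = Mul(Mul(-1363, 21), Pow(Add(Rational(-383, 127), Pow(Mul(-20, -5), 2), Mul(Rational(-65531, 254), Mul(-20, -5))), -1)) = Mul(-28623, Pow(Add(Rational(-383, 127), Pow(100, 2), Mul(Rational(-65531, 254), 100)), -1)) = Mul(-28623, Pow(Add(Rational(-383, 127), 10000, Rational(-3276550, 127)), -1)) = Mul(-28623, Pow(Rational(-2006933, 127), -1)) = Mul(-28623, Rational(-127, 2006933)) = Rational(3635121, 2006933)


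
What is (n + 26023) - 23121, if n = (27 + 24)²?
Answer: 5503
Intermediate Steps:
n = 2601 (n = 51² = 2601)
(n + 26023) - 23121 = (2601 + 26023) - 23121 = 28624 - 23121 = 5503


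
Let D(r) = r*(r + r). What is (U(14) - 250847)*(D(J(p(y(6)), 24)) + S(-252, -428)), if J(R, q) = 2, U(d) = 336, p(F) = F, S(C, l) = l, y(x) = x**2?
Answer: 105214620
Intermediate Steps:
D(r) = 2*r**2 (D(r) = r*(2*r) = 2*r**2)
(U(14) - 250847)*(D(J(p(y(6)), 24)) + S(-252, -428)) = (336 - 250847)*(2*2**2 - 428) = -250511*(2*4 - 428) = -250511*(8 - 428) = -250511*(-420) = 105214620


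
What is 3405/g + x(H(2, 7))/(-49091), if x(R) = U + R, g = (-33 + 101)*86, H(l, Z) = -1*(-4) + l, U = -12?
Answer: 167189943/287084168 ≈ 0.58237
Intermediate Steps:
H(l, Z) = 4 + l
g = 5848 (g = 68*86 = 5848)
x(R) = -12 + R
3405/g + x(H(2, 7))/(-49091) = 3405/5848 + (-12 + (4 + 2))/(-49091) = 3405*(1/5848) + (-12 + 6)*(-1/49091) = 3405/5848 - 6*(-1/49091) = 3405/5848 + 6/49091 = 167189943/287084168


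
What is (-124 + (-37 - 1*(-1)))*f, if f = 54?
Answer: -8640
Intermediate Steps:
(-124 + (-37 - 1*(-1)))*f = (-124 + (-37 - 1*(-1)))*54 = (-124 + (-37 + 1))*54 = (-124 - 36)*54 = -160*54 = -8640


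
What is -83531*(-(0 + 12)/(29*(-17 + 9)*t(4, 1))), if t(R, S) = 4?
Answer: -250593/232 ≈ -1080.1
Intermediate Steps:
-83531*(-(0 + 12)/(29*(-17 + 9)*t(4, 1))) = -83531*(-(0 + 12)/(116*(-17 + 9))) = -83531/(-(-232)/12*4) = -83531/(-29*(-2/3)*4) = -83531/((58/3)*4) = -83531/232/3 = -83531*3/232 = -250593/232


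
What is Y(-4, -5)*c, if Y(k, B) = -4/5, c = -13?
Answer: 52/5 ≈ 10.400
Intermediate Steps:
Y(k, B) = -⅘ (Y(k, B) = -4*⅕ = -⅘)
Y(-4, -5)*c = -⅘*(-13) = 52/5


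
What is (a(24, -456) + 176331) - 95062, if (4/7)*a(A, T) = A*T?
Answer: 62117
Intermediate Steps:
a(A, T) = 7*A*T/4 (a(A, T) = 7*(A*T)/4 = 7*A*T/4)
(a(24, -456) + 176331) - 95062 = ((7/4)*24*(-456) + 176331) - 95062 = (-19152 + 176331) - 95062 = 157179 - 95062 = 62117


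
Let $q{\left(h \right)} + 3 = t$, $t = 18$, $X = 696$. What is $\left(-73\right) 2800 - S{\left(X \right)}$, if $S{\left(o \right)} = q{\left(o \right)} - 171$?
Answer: $-204244$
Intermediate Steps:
$q{\left(h \right)} = 15$ ($q{\left(h \right)} = -3 + 18 = 15$)
$S{\left(o \right)} = -156$ ($S{\left(o \right)} = 15 - 171 = -156$)
$\left(-73\right) 2800 - S{\left(X \right)} = \left(-73\right) 2800 - -156 = -204400 + 156 = -204244$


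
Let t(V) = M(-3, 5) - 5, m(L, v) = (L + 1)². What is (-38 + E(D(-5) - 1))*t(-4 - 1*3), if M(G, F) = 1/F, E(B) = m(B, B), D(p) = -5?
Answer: 312/5 ≈ 62.400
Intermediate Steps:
m(L, v) = (1 + L)²
E(B) = (1 + B)²
t(V) = -24/5 (t(V) = 1/5 - 5 = ⅕ - 5 = -24/5)
(-38 + E(D(-5) - 1))*t(-4 - 1*3) = (-38 + (1 + (-5 - 1))²)*(-24/5) = (-38 + (1 - 6)²)*(-24/5) = (-38 + (-5)²)*(-24/5) = (-38 + 25)*(-24/5) = -13*(-24/5) = 312/5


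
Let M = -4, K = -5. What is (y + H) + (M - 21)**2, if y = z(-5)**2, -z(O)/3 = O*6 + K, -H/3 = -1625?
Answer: 16525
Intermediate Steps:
H = 4875 (H = -3*(-1625) = 4875)
z(O) = 15 - 18*O (z(O) = -3*(O*6 - 5) = -3*(6*O - 5) = -3*(-5 + 6*O) = 15 - 18*O)
y = 11025 (y = (15 - 18*(-5))**2 = (15 + 90)**2 = 105**2 = 11025)
(y + H) + (M - 21)**2 = (11025 + 4875) + (-4 - 21)**2 = 15900 + (-25)**2 = 15900 + 625 = 16525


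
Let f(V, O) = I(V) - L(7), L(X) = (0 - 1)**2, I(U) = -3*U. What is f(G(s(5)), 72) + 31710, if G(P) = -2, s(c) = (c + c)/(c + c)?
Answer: 31715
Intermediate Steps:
s(c) = 1 (s(c) = (2*c)/((2*c)) = (2*c)*(1/(2*c)) = 1)
L(X) = 1 (L(X) = (-1)**2 = 1)
f(V, O) = -1 - 3*V (f(V, O) = -3*V - 1*1 = -3*V - 1 = -1 - 3*V)
f(G(s(5)), 72) + 31710 = (-1 - 3*(-2)) + 31710 = (-1 + 6) + 31710 = 5 + 31710 = 31715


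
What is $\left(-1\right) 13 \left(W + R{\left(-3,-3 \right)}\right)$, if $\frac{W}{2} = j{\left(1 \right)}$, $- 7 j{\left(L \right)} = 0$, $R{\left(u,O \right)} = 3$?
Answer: $-39$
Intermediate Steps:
$j{\left(L \right)} = 0$ ($j{\left(L \right)} = \left(- \frac{1}{7}\right) 0 = 0$)
$W = 0$ ($W = 2 \cdot 0 = 0$)
$\left(-1\right) 13 \left(W + R{\left(-3,-3 \right)}\right) = \left(-1\right) 13 \left(0 + 3\right) = \left(-13\right) 3 = -39$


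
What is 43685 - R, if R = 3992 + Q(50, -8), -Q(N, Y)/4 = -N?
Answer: 39493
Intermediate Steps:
Q(N, Y) = 4*N (Q(N, Y) = -(-4)*N = 4*N)
R = 4192 (R = 3992 + 4*50 = 3992 + 200 = 4192)
43685 - R = 43685 - 1*4192 = 43685 - 4192 = 39493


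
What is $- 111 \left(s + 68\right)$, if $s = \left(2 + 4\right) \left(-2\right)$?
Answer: $-6216$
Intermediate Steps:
$s = -12$ ($s = 6 \left(-2\right) = -12$)
$- 111 \left(s + 68\right) = - 111 \left(-12 + 68\right) = \left(-111\right) 56 = -6216$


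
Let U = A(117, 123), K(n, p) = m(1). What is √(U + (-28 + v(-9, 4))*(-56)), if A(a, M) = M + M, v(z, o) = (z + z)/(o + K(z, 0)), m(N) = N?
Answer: √50390/5 ≈ 44.895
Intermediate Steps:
K(n, p) = 1
v(z, o) = 2*z/(1 + o) (v(z, o) = (z + z)/(o + 1) = (2*z)/(1 + o) = 2*z/(1 + o))
A(a, M) = 2*M
U = 246 (U = 2*123 = 246)
√(U + (-28 + v(-9, 4))*(-56)) = √(246 + (-28 + 2*(-9)/(1 + 4))*(-56)) = √(246 + (-28 + 2*(-9)/5)*(-56)) = √(246 + (-28 + 2*(-9)*(⅕))*(-56)) = √(246 + (-28 - 18/5)*(-56)) = √(246 - 158/5*(-56)) = √(246 + 8848/5) = √(10078/5) = √50390/5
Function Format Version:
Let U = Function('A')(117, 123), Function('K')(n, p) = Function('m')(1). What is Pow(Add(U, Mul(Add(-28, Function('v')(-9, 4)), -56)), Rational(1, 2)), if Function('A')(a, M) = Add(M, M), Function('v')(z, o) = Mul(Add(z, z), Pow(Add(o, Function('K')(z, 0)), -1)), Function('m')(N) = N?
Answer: Mul(Rational(1, 5), Pow(50390, Rational(1, 2))) ≈ 44.895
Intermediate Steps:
Function('K')(n, p) = 1
Function('v')(z, o) = Mul(2, z, Pow(Add(1, o), -1)) (Function('v')(z, o) = Mul(Add(z, z), Pow(Add(o, 1), -1)) = Mul(Mul(2, z), Pow(Add(1, o), -1)) = Mul(2, z, Pow(Add(1, o), -1)))
Function('A')(a, M) = Mul(2, M)
U = 246 (U = Mul(2, 123) = 246)
Pow(Add(U, Mul(Add(-28, Function('v')(-9, 4)), -56)), Rational(1, 2)) = Pow(Add(246, Mul(Add(-28, Mul(2, -9, Pow(Add(1, 4), -1))), -56)), Rational(1, 2)) = Pow(Add(246, Mul(Add(-28, Mul(2, -9, Pow(5, -1))), -56)), Rational(1, 2)) = Pow(Add(246, Mul(Add(-28, Mul(2, -9, Rational(1, 5))), -56)), Rational(1, 2)) = Pow(Add(246, Mul(Add(-28, Rational(-18, 5)), -56)), Rational(1, 2)) = Pow(Add(246, Mul(Rational(-158, 5), -56)), Rational(1, 2)) = Pow(Add(246, Rational(8848, 5)), Rational(1, 2)) = Pow(Rational(10078, 5), Rational(1, 2)) = Mul(Rational(1, 5), Pow(50390, Rational(1, 2)))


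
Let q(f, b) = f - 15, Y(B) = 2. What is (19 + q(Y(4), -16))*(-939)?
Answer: -5634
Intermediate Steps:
q(f, b) = -15 + f
(19 + q(Y(4), -16))*(-939) = (19 + (-15 + 2))*(-939) = (19 - 13)*(-939) = 6*(-939) = -5634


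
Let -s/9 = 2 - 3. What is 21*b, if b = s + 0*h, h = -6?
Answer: 189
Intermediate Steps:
s = 9 (s = -9*(2 - 3) = -9*(-1) = 9)
b = 9 (b = 9 + 0*(-6) = 9 + 0 = 9)
21*b = 21*9 = 189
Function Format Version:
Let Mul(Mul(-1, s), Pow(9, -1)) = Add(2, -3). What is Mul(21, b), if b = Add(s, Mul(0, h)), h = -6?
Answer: 189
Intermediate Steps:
s = 9 (s = Mul(-9, Add(2, -3)) = Mul(-9, -1) = 9)
b = 9 (b = Add(9, Mul(0, -6)) = Add(9, 0) = 9)
Mul(21, b) = Mul(21, 9) = 189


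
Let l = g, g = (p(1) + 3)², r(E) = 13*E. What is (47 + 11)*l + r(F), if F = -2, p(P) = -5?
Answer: 206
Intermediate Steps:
g = 4 (g = (-5 + 3)² = (-2)² = 4)
l = 4
(47 + 11)*l + r(F) = (47 + 11)*4 + 13*(-2) = 58*4 - 26 = 232 - 26 = 206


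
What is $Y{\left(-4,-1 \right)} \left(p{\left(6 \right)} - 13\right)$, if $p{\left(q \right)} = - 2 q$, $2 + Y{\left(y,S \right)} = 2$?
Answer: $0$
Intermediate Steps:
$Y{\left(y,S \right)} = 0$ ($Y{\left(y,S \right)} = -2 + 2 = 0$)
$Y{\left(-4,-1 \right)} \left(p{\left(6 \right)} - 13\right) = 0 \left(\left(-2\right) 6 - 13\right) = 0 \left(-12 - 13\right) = 0 \left(-25\right) = 0$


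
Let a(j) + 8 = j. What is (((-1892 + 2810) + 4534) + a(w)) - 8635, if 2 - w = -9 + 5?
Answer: -3185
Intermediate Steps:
w = 6 (w = 2 - (-9 + 5) = 2 - 1*(-4) = 2 + 4 = 6)
a(j) = -8 + j
(((-1892 + 2810) + 4534) + a(w)) - 8635 = (((-1892 + 2810) + 4534) + (-8 + 6)) - 8635 = ((918 + 4534) - 2) - 8635 = (5452 - 2) - 8635 = 5450 - 8635 = -3185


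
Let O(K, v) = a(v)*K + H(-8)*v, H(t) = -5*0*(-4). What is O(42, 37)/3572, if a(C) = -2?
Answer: -21/893 ≈ -0.023516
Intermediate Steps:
H(t) = 0 (H(t) = 0*(-4) = 0)
O(K, v) = -2*K (O(K, v) = -2*K + 0*v = -2*K + 0 = -2*K)
O(42, 37)/3572 = -2*42/3572 = -84*1/3572 = -21/893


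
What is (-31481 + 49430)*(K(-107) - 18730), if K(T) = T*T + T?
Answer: -132607212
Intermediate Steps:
K(T) = T + T² (K(T) = T² + T = T + T²)
(-31481 + 49430)*(K(-107) - 18730) = (-31481 + 49430)*(-107*(1 - 107) - 18730) = 17949*(-107*(-106) - 18730) = 17949*(11342 - 18730) = 17949*(-7388) = -132607212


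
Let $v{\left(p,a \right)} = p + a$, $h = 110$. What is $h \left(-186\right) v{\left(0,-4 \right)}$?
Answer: $81840$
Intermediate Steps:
$v{\left(p,a \right)} = a + p$
$h \left(-186\right) v{\left(0,-4 \right)} = 110 \left(-186\right) \left(-4 + 0\right) = \left(-20460\right) \left(-4\right) = 81840$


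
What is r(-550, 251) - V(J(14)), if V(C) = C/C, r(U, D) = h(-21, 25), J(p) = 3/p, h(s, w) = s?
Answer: -22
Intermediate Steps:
r(U, D) = -21
V(C) = 1
r(-550, 251) - V(J(14)) = -21 - 1*1 = -21 - 1 = -22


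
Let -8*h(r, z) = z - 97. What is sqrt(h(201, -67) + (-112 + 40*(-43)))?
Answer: I*sqrt(7246)/2 ≈ 42.562*I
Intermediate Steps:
h(r, z) = 97/8 - z/8 (h(r, z) = -(z - 97)/8 = -(-97 + z)/8 = 97/8 - z/8)
sqrt(h(201, -67) + (-112 + 40*(-43))) = sqrt((97/8 - 1/8*(-67)) + (-112 + 40*(-43))) = sqrt((97/8 + 67/8) + (-112 - 1720)) = sqrt(41/2 - 1832) = sqrt(-3623/2) = I*sqrt(7246)/2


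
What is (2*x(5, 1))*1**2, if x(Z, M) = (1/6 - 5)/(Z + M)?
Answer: -29/18 ≈ -1.6111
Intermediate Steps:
x(Z, M) = -29/(6*(M + Z)) (x(Z, M) = (1/6 - 5)/(M + Z) = -29/(6*(M + Z)))
(2*x(5, 1))*1**2 = (2*(-29/(6*1 + 6*5)))*1**2 = (2*(-29/(6 + 30)))*1 = (2*(-29/36))*1 = -29/18*1 = -29/18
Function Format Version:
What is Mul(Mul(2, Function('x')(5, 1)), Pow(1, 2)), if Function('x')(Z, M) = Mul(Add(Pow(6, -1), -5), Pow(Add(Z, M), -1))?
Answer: Rational(-29, 18) ≈ -1.6111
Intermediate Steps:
Function('x')(Z, M) = Mul(Rational(-29, 6), Pow(Add(M, Z), -1)) (Function('x')(Z, M) = Mul(Add(Rational(1, 6), -5), Pow(Add(M, Z), -1)) = Mul(Rational(-29, 6), Pow(Add(M, Z), -1)))
Mul(Mul(2, Function('x')(5, 1)), Pow(1, 2)) = Mul(Mul(2, Mul(-29, Pow(Add(Mul(6, 1), Mul(6, 5)), -1))), Pow(1, 2)) = Mul(Mul(2, Mul(-29, Pow(Add(6, 30), -1))), 1) = Mul(Mul(2, Mul(-29, Pow(36, -1))), 1) = Mul(Mul(2, Mul(-29, Rational(1, 36))), 1) = Mul(Mul(2, Rational(-29, 36)), 1) = Mul(Rational(-29, 18), 1) = Rational(-29, 18)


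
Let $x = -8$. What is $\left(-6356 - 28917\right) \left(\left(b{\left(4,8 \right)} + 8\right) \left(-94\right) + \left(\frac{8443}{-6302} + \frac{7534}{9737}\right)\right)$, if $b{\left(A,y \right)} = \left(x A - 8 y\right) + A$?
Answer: $- \frac{2441315652414159}{8766082} \approx -2.785 \cdot 10^{8}$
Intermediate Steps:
$b{\left(A,y \right)} = - 8 y - 7 A$ ($b{\left(A,y \right)} = \left(- 8 A - 8 y\right) + A = - 8 y - 7 A$)
$\left(-6356 - 28917\right) \left(\left(b{\left(4,8 \right)} + 8\right) \left(-94\right) + \left(\frac{8443}{-6302} + \frac{7534}{9737}\right)\right) = \left(-6356 - 28917\right) \left(\left(\left(\left(-8\right) 8 - 28\right) + 8\right) \left(-94\right) + \left(\frac{8443}{-6302} + \frac{7534}{9737}\right)\right) = - 35273 \left(\left(\left(-64 - 28\right) + 8\right) \left(-94\right) + \left(8443 \left(- \frac{1}{6302}\right) + 7534 \cdot \frac{1}{9737}\right)\right) = - 35273 \left(\left(-92 + 8\right) \left(-94\right) + \left(- \frac{8443}{6302} + \frac{7534}{9737}\right)\right) = - 35273 \left(\left(-84\right) \left(-94\right) - \frac{34730223}{61362574}\right) = - 35273 \left(7896 - \frac{34730223}{61362574}\right) = \left(-35273\right) \frac{484484154081}{61362574} = - \frac{2441315652414159}{8766082}$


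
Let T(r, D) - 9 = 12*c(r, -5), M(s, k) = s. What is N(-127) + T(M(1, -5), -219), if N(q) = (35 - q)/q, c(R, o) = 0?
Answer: 981/127 ≈ 7.7244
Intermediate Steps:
T(r, D) = 9 (T(r, D) = 9 + 12*0 = 9 + 0 = 9)
N(q) = (35 - q)/q
N(-127) + T(M(1, -5), -219) = (35 - 1*(-127))/(-127) + 9 = -(35 + 127)/127 + 9 = -1/127*162 + 9 = -162/127 + 9 = 981/127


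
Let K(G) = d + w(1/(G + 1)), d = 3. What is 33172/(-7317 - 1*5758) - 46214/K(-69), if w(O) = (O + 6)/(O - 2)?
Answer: -41391057769/26150 ≈ -1.5828e+6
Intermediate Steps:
w(O) = (6 + O)/(-2 + O)
K(G) = 3 + (6 + 1/(1 + G))/(-2 + 1/(1 + G)) (K(G) = 3 + (6 + 1/(G + 1))/(-2 + 1/(G + 1)) = 3 + (6 + 1/(1 + G))/(-2 + 1/(1 + G)))
33172/(-7317 - 1*5758) - 46214/K(-69) = 33172/(-7317 - 1*5758) - 46214/((-4/(1 + 2*(-69)))) = 33172/(-7317 - 5758) - 46214/((-4/(1 - 138))) = 33172/(-13075) - 46214/((-4/(-137))) = 33172*(-1/13075) - 46214/((-4*(-1/137))) = -33172/13075 - 46214/4/137 = -33172/13075 - 46214*137/4 = -33172/13075 - 3165659/2 = -41391057769/26150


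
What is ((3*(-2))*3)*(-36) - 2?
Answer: 646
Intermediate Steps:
((3*(-2))*3)*(-36) - 2 = -6*3*(-36) - 2 = -18*(-36) - 2 = 648 - 2 = 646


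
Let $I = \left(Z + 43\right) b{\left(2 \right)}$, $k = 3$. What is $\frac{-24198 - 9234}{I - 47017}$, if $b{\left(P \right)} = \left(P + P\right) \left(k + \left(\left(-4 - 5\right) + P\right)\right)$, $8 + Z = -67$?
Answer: $\frac{33432}{46505} \approx 0.71889$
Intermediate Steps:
$Z = -75$ ($Z = -8 - 67 = -75$)
$b{\left(P \right)} = 2 P \left(-6 + P\right)$ ($b{\left(P \right)} = \left(P + P\right) \left(3 + \left(\left(-4 - 5\right) + P\right)\right) = 2 P \left(3 + \left(-9 + P\right)\right) = 2 P \left(-6 + P\right)$)
$I = 512$ ($I = \left(-75 + 43\right) 2 \cdot 2 \left(-6 + 2\right) = - 32 \cdot 2 \cdot 2 \left(-4\right) = \left(-32\right) \left(-16\right) = 512$)
$\frac{-24198 - 9234}{I - 47017} = \frac{-24198 - 9234}{512 - 47017} = - \frac{33432}{-46505} = \left(-33432\right) \left(- \frac{1}{46505}\right) = \frac{33432}{46505}$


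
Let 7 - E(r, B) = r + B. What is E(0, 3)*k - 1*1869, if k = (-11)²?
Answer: -1385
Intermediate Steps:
E(r, B) = 7 - B - r (E(r, B) = 7 - (r + B) = 7 - (B + r) = 7 + (-B - r) = 7 - B - r)
k = 121
E(0, 3)*k - 1*1869 = (7 - 1*3 - 1*0)*121 - 1*1869 = (7 - 3 + 0)*121 - 1869 = 4*121 - 1869 = 484 - 1869 = -1385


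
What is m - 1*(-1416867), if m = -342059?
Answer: 1074808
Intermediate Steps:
m - 1*(-1416867) = -342059 - 1*(-1416867) = -342059 + 1416867 = 1074808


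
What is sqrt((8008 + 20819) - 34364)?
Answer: 7*I*sqrt(113) ≈ 74.411*I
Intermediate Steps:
sqrt((8008 + 20819) - 34364) = sqrt(28827 - 34364) = sqrt(-5537) = 7*I*sqrt(113)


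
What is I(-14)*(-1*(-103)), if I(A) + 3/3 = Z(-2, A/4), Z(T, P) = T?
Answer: -309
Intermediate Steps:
I(A) = -3 (I(A) = -1 - 2 = -3)
I(-14)*(-1*(-103)) = -(-3)*(-103) = -3*103 = -309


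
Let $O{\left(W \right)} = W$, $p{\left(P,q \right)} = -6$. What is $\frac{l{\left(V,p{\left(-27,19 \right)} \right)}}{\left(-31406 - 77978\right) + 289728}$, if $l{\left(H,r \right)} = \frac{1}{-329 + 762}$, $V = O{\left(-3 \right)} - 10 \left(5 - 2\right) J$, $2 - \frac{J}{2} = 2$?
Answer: $\frac{1}{78088952} \approx 1.2806 \cdot 10^{-8}$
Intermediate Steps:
$J = 0$ ($J = 4 - 4 = 0$)
$V = -3$ ($V = -3 - 10 \left(5 - 2\right) 0 = -3 - 10 \cdot 3 \cdot 0 = -3 - 0 = -3 + 0 = -3$)
$l{\left(H,r \right)} = \frac{1}{433}$
$\frac{l{\left(V,p{\left(-27,19 \right)} \right)}}{\left(-31406 - 77978\right) + 289728} = \frac{1}{433 \left(\left(-31406 - 77978\right) + 289728\right)} = \frac{1}{433 \left(-109384 + 289728\right)} = \frac{1}{433 \cdot 180344} = \frac{1}{433} \cdot \frac{1}{180344} = \frac{1}{78088952}$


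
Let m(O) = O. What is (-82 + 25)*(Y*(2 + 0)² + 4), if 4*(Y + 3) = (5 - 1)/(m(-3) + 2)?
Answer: 684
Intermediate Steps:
Y = -4 (Y = -3 + ((5 - 1)/(-3 + 2))/4 = -3 + (4/(-1))/4 = -3 + (4*(-1))/4 = -3 + (¼)*(-4) = -3 - 1 = -4)
(-82 + 25)*(Y*(2 + 0)² + 4) = (-82 + 25)*(-4*(2 + 0)² + 4) = -57*(-4*2² + 4) = -57*(-4*4 + 4) = -57*(-16 + 4) = -57*(-12) = 684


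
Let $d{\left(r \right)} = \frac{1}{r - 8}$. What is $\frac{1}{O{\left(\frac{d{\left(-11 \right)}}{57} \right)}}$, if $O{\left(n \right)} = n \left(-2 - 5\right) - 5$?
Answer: $- \frac{1083}{5408} \approx -0.20026$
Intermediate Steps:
$d{\left(r \right)} = \frac{1}{-8 + r}$
$O{\left(n \right)} = -5 - 7 n$ ($O{\left(n \right)} = n \left(-2 - 5\right) - 5 = n \left(-7\right) - 5 = - 7 n - 5 = -5 - 7 n$)
$\frac{1}{O{\left(\frac{d{\left(-11 \right)}}{57} \right)}} = \frac{1}{-5 - 7 \frac{1}{\left(-8 - 11\right) 57}} = \frac{1}{-5 - 7 \frac{1}{-19} \cdot \frac{1}{57}} = \frac{1}{-5 - 7 \left(\left(- \frac{1}{19}\right) \frac{1}{57}\right)} = \frac{1}{-5 - - \frac{7}{1083}} = \frac{1}{-5 + \frac{7}{1083}} = \frac{1}{- \frac{5408}{1083}} = - \frac{1083}{5408}$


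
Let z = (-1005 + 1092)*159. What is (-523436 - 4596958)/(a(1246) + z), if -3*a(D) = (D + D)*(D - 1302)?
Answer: -15361182/181051 ≈ -84.844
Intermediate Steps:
z = 13833 (z = 87*159 = 13833)
a(D) = -2*D*(-1302 + D)/3 (a(D) = -(D + D)*(D - 1302)/3 = -2*D*(-1302 + D)/3)
(-523436 - 4596958)/(a(1246) + z) = (-523436 - 4596958)/((⅔)*1246*(1302 - 1*1246) + 13833) = -5120394/((⅔)*1246*(1302 - 1246) + 13833) = -5120394/((⅔)*1246*56 + 13833) = -5120394/(139552/3 + 13833) = -5120394/181051/3 = -5120394*3/181051 = -15361182/181051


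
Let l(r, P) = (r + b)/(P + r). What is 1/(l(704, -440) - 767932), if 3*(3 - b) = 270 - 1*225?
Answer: -66/50683339 ≈ -1.3022e-6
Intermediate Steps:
b = -12 (b = 3 - (270 - 1*225)/3 = 3 - (270 - 225)/3 = 3 - 1/3*45 = 3 - 15 = -12)
l(r, P) = (-12 + r)/(P + r) (l(r, P) = (r - 12)/(P + r) = (-12 + r)/(P + r))
1/(l(704, -440) - 767932) = 1/((-12 + 704)/(-440 + 704) - 767932) = 1/(692/264 - 767932) = 1/((1/264)*692 - 767932) = 1/(173/66 - 767932) = 1/(-50683339/66) = -66/50683339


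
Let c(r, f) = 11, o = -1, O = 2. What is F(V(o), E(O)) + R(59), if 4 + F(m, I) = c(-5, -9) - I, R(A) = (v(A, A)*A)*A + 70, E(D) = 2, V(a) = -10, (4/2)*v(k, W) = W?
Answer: 205529/2 ≈ 1.0276e+5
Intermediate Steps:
v(k, W) = W/2
R(A) = 70 + A³/2 (R(A) = ((A/2)*A)*A + 70 = (A²/2)*A + 70 = A³/2 + 70 = 70 + A³/2)
F(m, I) = 7 - I (F(m, I) = -4 + (11 - I) = 7 - I)
F(V(o), E(O)) + R(59) = (7 - 1*2) + (70 + (½)*59³) = (7 - 2) + (70 + (½)*205379) = 5 + (70 + 205379/2) = 5 + 205519/2 = 205529/2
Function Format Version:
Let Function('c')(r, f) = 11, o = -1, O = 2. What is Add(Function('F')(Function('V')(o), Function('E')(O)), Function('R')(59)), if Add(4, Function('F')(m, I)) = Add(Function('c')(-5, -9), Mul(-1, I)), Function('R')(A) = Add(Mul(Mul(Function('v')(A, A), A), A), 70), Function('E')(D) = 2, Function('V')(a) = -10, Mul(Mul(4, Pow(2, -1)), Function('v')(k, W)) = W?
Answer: Rational(205529, 2) ≈ 1.0276e+5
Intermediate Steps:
Function('v')(k, W) = Mul(Rational(1, 2), W)
Function('R')(A) = Add(70, Mul(Rational(1, 2), Pow(A, 3))) (Function('R')(A) = Add(Mul(Mul(Mul(Rational(1, 2), A), A), A), 70) = Add(Mul(Mul(Rational(1, 2), Pow(A, 2)), A), 70) = Add(Mul(Rational(1, 2), Pow(A, 3)), 70) = Add(70, Mul(Rational(1, 2), Pow(A, 3))))
Function('F')(m, I) = Add(7, Mul(-1, I)) (Function('F')(m, I) = Add(-4, Add(11, Mul(-1, I))) = Add(7, Mul(-1, I)))
Add(Function('F')(Function('V')(o), Function('E')(O)), Function('R')(59)) = Add(Add(7, Mul(-1, 2)), Add(70, Mul(Rational(1, 2), Pow(59, 3)))) = Add(Add(7, -2), Add(70, Mul(Rational(1, 2), 205379))) = Add(5, Add(70, Rational(205379, 2))) = Add(5, Rational(205519, 2)) = Rational(205529, 2)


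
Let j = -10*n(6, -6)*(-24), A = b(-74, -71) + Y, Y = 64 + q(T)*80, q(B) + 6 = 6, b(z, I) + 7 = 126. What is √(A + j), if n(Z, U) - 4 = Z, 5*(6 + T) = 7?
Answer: 3*√287 ≈ 50.823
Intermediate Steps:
T = -23/5 (T = -6 + (⅕)*7 = -6 + 7/5 = -23/5 ≈ -4.6000)
b(z, I) = 119 (b(z, I) = -7 + 126 = 119)
q(B) = 0 (q(B) = -6 + 6 = 0)
n(Z, U) = 4 + Z
Y = 64 (Y = 64 + 0*80 = 64 + 0 = 64)
A = 183 (A = 119 + 64 = 183)
j = 2400 (j = -10*(4 + 6)*(-24) = -10*10*(-24) = -100*(-24) = 2400)
√(A + j) = √(183 + 2400) = √2583 = 3*√287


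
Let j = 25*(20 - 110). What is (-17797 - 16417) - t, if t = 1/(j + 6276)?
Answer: -137745565/4026 ≈ -34214.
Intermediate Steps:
j = -2250 (j = 25*(-90) = -2250)
t = 1/4026 (t = 1/(-2250 + 6276) = 1/4026 ≈ 0.00024839)
(-17797 - 16417) - t = (-17797 - 16417) - 1*1/4026 = -34214 - 1/4026 = -137745565/4026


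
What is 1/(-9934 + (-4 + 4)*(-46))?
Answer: -1/9934 ≈ -0.00010066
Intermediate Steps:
1/(-9934 + (-4 + 4)*(-46)) = 1/(-9934 + 0*(-46)) = 1/(-9934 + 0) = 1/(-9934) = -1/9934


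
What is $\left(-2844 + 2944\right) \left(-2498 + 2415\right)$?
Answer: $-8300$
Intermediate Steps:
$\left(-2844 + 2944\right) \left(-2498 + 2415\right) = 100 \left(-83\right) = -8300$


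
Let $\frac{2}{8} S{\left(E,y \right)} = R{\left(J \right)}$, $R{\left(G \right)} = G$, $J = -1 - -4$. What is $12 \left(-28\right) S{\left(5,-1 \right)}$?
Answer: $-4032$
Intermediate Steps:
$J = 3$ ($J = -1 + 4 = 3$)
$S{\left(E,y \right)} = 12$ ($S{\left(E,y \right)} = 4 \cdot 3 = 12$)
$12 \left(-28\right) S{\left(5,-1 \right)} = 12 \left(-28\right) 12 = \left(-336\right) 12 = -4032$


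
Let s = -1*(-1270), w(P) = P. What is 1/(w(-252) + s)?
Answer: 1/1018 ≈ 0.00098232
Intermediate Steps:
s = 1270
1/(w(-252) + s) = 1/(-252 + 1270) = 1/1018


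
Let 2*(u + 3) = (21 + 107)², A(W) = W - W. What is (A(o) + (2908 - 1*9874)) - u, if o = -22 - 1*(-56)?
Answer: -15155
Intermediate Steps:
o = 34 (o = -22 + 56 = 34)
A(W) = 0
u = 8189 (u = -3 + (21 + 107)²/2 = -3 + (½)*128² = -3 + (½)*16384 = -3 + 8192 = 8189)
(A(o) + (2908 - 1*9874)) - u = (0 + (2908 - 1*9874)) - 1*8189 = (0 + (2908 - 9874)) - 8189 = (0 - 6966) - 8189 = -6966 - 8189 = -15155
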